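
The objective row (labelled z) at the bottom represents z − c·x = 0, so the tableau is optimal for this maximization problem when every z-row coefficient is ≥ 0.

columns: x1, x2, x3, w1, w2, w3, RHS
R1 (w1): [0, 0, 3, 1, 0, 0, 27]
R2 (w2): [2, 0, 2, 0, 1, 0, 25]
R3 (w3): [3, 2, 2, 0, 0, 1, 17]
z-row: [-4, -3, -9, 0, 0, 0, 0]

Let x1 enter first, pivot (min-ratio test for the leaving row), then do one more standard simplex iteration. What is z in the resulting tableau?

Ratio test on column x1 — row 1: entry 0 ≤ 0; row 2: 25/2 = 25/2; row 3: 17/3 = 17/3. Minimum is 17/3 at row 3 (w3 leaves); pivot element 3.
Pivot on row 3; the z-row RHS becomes 0 − (-4)·(17/3) = 68/3.
Next entering variable (most negative z-row entry -19/3): x3.
Ratio test on column x3 — row 1: 27/3 = 9; row 2: (41/3)/(2/3) = 41/2; row 3: (17/3)/(2/3) = 17/2. Minimum is 17/2 at row 3 (x1 leaves); pivot element 2/3.
After the second pivot the z-row RHS is 68/3 − (-19/3)·(17/2) = 153/2.

153/2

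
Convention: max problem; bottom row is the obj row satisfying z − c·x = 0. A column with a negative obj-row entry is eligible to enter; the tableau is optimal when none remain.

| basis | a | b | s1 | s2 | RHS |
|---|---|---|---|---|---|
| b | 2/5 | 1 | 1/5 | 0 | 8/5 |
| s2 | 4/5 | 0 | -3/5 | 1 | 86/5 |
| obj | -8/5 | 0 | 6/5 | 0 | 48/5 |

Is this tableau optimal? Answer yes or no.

no

The obj-row has a negative entry -8/5 in column a, so it is not optimal.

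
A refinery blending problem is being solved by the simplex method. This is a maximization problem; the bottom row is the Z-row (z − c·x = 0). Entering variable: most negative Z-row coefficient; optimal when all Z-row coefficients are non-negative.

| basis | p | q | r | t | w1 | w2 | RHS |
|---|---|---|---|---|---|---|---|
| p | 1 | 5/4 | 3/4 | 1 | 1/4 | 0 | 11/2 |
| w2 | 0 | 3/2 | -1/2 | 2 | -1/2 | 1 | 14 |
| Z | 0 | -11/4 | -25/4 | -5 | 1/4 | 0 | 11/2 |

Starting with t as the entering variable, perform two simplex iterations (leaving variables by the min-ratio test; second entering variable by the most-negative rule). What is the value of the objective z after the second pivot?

154/3

Ratio test on column t — row 1: (11/2)/1 = 11/2; row 2: 14/2 = 7. Minimum is 11/2 at row 1 (p leaves); pivot element 1.
Pivot on row 1; the Z-row RHS becomes 11/2 − (-5)·(11/2) = 33.
Next entering variable (most negative Z-row entry -5/2): r.
Ratio test on column r — row 1: (11/2)/(3/4) = 22/3; row 2: entry -2 ≤ 0. Minimum is 22/3 at row 1 (t leaves); pivot element 3/4.
After the second pivot the Z-row RHS is 33 − (-5/2)·(22/3) = 154/3.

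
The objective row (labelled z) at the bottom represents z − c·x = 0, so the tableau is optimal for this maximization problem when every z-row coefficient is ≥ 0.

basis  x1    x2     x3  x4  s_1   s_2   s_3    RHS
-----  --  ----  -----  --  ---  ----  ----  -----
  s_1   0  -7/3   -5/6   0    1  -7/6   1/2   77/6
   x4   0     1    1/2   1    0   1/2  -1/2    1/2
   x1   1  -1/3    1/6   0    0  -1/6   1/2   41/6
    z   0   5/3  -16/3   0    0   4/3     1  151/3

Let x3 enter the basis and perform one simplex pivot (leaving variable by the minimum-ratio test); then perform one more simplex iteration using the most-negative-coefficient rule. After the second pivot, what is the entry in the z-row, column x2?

8

Ratio test on column x3 — row 1: entry -5/6 ≤ 0; row 2: (1/2)/(1/2) = 1; row 3: (41/6)/(1/6) = 41. Minimum is 1 at row 2 (x4 leaves); pivot element 1/2.
Divide row 2 by 1/2; eliminate column x3 from the other rows.
Second iteration: most negative z-row entry is -13/3 in column s_3, so s_3 enters.
Ratio test on column s_3 — row 1: entry -1/3 ≤ 0; row 2: entry -1 ≤ 0; row 3: (20/3)/(2/3) = 10. Minimum is 10 at row 3 (x1 leaves); pivot element 2/3.
Divide row 3 by 2/3; eliminate column s_3 from the other rows.
After both pivots, the entry at the z-row, column x2 is 8.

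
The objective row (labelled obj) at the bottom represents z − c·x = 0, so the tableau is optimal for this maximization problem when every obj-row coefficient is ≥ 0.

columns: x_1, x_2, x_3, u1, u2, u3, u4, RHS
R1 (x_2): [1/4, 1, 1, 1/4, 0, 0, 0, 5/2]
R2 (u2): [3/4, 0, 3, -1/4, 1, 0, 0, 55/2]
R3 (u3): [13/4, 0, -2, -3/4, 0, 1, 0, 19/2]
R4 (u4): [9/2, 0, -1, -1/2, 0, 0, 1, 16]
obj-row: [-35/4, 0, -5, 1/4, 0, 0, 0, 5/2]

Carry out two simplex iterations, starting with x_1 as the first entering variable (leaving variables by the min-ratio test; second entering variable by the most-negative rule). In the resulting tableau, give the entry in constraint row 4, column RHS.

2/15

Ratio test on column x_1 — row 1: (5/2)/(1/4) = 10; row 2: (55/2)/(3/4) = 110/3; row 3: (19/2)/(13/4) = 38/13; row 4: 16/(9/2) = 32/9. Minimum is 38/13 at row 3 (u3 leaves); pivot element 13/4.
Divide row 3 by 13/4; eliminate column x_1 from the other rows.
Second iteration: most negative obj-row entry is -135/13 in column x_3, so x_3 enters.
Ratio test on column x_3 — row 1: (23/13)/(15/13) = 23/15; row 2: (329/13)/(45/13) = 329/45; row 3: entry -8/13 ≤ 0; row 4: (37/13)/(23/13) = 37/23. Minimum is 23/15 at row 1 (x_2 leaves); pivot element 15/13.
Divide row 1 by 15/13; eliminate column x_3 from the other rows.
After both pivots, the entry at constraint row 4, column RHS is 2/15.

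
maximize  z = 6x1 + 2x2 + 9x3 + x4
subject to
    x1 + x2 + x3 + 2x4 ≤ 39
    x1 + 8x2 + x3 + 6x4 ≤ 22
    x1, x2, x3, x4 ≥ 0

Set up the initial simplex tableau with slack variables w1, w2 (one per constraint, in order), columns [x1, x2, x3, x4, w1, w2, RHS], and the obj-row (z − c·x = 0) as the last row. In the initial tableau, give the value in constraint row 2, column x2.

8

Constraint 2 has coefficient 8 on x2.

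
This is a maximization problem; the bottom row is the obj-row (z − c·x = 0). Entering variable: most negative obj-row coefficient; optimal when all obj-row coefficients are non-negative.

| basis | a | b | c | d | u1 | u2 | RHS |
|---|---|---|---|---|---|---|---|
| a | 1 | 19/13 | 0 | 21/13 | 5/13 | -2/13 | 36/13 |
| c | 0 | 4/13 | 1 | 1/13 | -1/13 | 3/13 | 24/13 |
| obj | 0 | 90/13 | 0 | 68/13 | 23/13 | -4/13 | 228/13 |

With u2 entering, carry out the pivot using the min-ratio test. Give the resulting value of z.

Ratio test on column u2 — row 1: entry -2/13 ≤ 0; row 2: (24/13)/(3/13) = 8. Minimum is 8 at row 2 (c leaves); pivot element 3/13.
Pivot on row 2; the obj-row RHS becomes 228/13 − (-4/13)·8 = 20.

20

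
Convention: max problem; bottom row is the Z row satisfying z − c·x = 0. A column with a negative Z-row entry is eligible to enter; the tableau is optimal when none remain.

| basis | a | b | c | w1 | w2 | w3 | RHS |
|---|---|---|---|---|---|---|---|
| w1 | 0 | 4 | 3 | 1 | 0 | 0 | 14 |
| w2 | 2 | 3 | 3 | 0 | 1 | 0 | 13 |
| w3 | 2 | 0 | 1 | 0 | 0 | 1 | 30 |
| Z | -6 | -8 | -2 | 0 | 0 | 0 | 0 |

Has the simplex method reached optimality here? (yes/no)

The Z-row has a negative entry -8 in column b, so it is not optimal.

no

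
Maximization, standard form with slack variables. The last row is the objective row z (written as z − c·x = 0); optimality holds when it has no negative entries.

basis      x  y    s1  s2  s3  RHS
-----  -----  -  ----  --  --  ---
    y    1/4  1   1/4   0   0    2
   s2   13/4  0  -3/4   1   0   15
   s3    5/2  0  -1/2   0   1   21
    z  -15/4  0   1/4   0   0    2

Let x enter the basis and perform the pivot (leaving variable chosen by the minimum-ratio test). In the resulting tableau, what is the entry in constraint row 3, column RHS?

123/13

Ratio test on column x — row 1: 2/(1/4) = 8; row 2: 15/(13/4) = 60/13; row 3: 21/(5/2) = 42/5. Minimum is 60/13 at row 2 (s2 leaves); pivot element 13/4.
Divide row 2 by 13/4; eliminate column x from the other rows.
Row 3 update in column RHS: 21 − (5/2)·(60/13) = 123/13.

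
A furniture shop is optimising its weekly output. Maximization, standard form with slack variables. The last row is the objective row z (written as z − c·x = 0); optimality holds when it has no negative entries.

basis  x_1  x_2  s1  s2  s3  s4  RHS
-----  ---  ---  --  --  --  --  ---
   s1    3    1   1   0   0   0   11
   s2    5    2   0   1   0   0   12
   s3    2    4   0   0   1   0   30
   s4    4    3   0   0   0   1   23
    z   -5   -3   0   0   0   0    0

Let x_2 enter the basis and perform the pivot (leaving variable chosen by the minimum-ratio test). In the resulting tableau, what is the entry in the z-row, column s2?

3/2

Ratio test on column x_2 — row 1: 11/1 = 11; row 2: 12/2 = 6; row 3: 30/4 = 15/2; row 4: 23/3 = 23/3. Minimum is 6 at row 2 (s2 leaves); pivot element 2.
Divide row 2 by 2; eliminate column x_2 from the other rows.
z-row update in column s2: 0 − (-3)·(1/2) = 3/2.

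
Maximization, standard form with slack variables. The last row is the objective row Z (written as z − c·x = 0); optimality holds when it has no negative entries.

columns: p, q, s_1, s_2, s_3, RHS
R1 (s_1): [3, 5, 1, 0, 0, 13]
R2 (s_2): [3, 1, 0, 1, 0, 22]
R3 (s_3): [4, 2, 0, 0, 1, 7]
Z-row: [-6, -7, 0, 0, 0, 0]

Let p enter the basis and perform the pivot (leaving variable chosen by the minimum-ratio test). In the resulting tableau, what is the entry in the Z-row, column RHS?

21/2

Ratio test on column p — row 1: 13/3 = 13/3; row 2: 22/3 = 22/3; row 3: 7/4 = 7/4. Minimum is 7/4 at row 3 (s_3 leaves); pivot element 4.
Divide row 3 by 4; eliminate column p from the other rows.
Z-row update in column RHS: 0 − (-6)·(7/4) = 21/2.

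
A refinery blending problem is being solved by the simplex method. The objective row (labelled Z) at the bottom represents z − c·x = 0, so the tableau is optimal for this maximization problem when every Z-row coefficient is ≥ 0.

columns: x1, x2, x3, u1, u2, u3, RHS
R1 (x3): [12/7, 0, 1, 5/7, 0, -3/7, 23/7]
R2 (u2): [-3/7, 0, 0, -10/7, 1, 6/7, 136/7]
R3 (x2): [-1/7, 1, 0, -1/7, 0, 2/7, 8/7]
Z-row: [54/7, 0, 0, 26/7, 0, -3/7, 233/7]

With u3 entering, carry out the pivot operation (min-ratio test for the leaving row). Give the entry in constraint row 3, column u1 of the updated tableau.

Ratio test on column u3 — row 1: entry -3/7 ≤ 0; row 2: (136/7)/(6/7) = 68/3; row 3: (8/7)/(2/7) = 4. Minimum is 4 at row 3 (x2 leaves); pivot element 2/7.
Divide row 3 by 2/7; eliminate column u3 from the other rows.
In the new row 3, the u1 entry is the old entry divided by the pivot: (-1/7)/(2/7) = -1/2.

-1/2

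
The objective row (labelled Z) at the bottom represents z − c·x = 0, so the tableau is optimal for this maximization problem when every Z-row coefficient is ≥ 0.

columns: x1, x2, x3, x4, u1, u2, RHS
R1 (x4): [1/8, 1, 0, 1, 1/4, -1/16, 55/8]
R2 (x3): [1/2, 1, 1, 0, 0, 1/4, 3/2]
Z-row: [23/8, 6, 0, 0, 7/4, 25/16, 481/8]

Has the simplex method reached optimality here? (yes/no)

Every Z-row coefficient is ≥ 0, so the tableau is optimal.

yes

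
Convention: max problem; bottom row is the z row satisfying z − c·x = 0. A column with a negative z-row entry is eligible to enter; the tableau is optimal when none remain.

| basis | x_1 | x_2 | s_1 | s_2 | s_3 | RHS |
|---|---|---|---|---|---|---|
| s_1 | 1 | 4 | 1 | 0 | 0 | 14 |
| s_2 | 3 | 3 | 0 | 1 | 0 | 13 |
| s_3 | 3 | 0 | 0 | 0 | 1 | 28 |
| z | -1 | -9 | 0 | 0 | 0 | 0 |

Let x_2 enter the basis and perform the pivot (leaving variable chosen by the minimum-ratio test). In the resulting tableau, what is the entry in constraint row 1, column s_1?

Ratio test on column x_2 — row 1: 14/4 = 7/2; row 2: 13/3 = 13/3; row 3: entry 0 ≤ 0. Minimum is 7/2 at row 1 (s_1 leaves); pivot element 4.
Divide row 1 by 4; eliminate column x_2 from the other rows.
In the new row 1, the s_1 entry is the old entry divided by the pivot: 1/4 = 1/4.

1/4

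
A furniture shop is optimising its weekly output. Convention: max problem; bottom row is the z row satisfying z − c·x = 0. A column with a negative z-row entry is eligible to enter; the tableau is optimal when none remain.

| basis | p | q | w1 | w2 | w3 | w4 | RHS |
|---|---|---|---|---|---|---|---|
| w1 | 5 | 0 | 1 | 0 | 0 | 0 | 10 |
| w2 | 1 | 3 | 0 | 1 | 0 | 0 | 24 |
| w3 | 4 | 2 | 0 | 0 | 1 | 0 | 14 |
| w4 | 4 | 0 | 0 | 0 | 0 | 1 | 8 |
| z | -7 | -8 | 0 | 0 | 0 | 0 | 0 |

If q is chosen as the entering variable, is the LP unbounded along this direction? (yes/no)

Column q has positive entries in row(s) 2, 3, so the ratio test bounds it — not unbounded.

no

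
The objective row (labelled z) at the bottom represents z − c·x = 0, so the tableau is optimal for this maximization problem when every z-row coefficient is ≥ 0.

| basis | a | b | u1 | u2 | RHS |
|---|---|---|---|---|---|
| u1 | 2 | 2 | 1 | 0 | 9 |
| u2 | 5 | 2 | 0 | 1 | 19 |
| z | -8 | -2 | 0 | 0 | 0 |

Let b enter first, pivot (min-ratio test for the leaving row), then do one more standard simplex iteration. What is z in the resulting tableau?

Ratio test on column b — row 1: 9/2 = 9/2; row 2: 19/2 = 19/2. Minimum is 9/2 at row 1 (u1 leaves); pivot element 2.
Pivot on row 1; the z-row RHS becomes 0 − (-2)·(9/2) = 9.
Next entering variable (most negative z-row entry -6): a.
Ratio test on column a — row 1: (9/2)/1 = 9/2; row 2: 10/3 = 10/3. Minimum is 10/3 at row 2 (u2 leaves); pivot element 3.
After the second pivot the z-row RHS is 9 − (-6)·(10/3) = 29.

29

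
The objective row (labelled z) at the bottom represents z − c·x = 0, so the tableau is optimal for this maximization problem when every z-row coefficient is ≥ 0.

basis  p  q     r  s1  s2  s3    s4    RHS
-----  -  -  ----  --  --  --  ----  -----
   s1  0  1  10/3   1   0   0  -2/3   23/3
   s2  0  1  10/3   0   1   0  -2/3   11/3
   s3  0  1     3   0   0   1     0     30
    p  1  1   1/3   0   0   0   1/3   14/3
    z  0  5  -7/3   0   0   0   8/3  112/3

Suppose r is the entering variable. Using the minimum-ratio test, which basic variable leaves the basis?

s2

Column r entries and ratios — s1: (23/3)/(10/3) = 23/10; s2: (11/3)/(10/3) = 11/10; s3: 30/3 = 10; p: (14/3)/(1/3) = 14.
Smallest ratio is 11/10 in the row of s2, so s2 leaves.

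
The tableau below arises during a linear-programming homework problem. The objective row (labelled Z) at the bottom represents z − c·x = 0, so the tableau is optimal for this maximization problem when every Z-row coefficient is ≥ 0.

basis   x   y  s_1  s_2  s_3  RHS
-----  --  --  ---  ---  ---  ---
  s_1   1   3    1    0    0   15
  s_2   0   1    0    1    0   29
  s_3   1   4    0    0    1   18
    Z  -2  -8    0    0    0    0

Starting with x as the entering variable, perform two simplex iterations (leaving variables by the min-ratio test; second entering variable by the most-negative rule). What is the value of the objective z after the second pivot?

Ratio test on column x — row 1: 15/1 = 15; row 2: entry 0 ≤ 0; row 3: 18/1 = 18. Minimum is 15 at row 1 (s_1 leaves); pivot element 1.
Pivot on row 1; the Z-row RHS becomes 0 − (-2)·15 = 30.
Next entering variable (most negative Z-row entry -2): y.
Ratio test on column y — row 1: 15/3 = 5; row 2: 29/1 = 29; row 3: 3/1 = 3. Minimum is 3 at row 3 (s_3 leaves); pivot element 1.
After the second pivot the Z-row RHS is 30 − (-2)·3 = 36.

36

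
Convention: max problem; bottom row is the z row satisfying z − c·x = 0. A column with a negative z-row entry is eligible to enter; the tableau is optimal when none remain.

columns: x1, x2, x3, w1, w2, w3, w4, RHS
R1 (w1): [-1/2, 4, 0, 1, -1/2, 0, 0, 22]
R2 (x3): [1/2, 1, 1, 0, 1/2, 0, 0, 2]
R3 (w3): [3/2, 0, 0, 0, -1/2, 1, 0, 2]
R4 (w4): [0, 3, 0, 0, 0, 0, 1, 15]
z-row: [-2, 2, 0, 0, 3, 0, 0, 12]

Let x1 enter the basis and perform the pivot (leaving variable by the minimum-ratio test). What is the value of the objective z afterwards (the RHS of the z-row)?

Ratio test on column x1 — row 1: entry -1/2 ≤ 0; row 2: 2/(1/2) = 4; row 3: 2/(3/2) = 4/3; row 4: entry 0 ≤ 0. Minimum is 4/3 at row 3 (w3 leaves); pivot element 3/2.
Pivot on row 3; the z-row RHS becomes 12 − (-2)·(4/3) = 44/3.

44/3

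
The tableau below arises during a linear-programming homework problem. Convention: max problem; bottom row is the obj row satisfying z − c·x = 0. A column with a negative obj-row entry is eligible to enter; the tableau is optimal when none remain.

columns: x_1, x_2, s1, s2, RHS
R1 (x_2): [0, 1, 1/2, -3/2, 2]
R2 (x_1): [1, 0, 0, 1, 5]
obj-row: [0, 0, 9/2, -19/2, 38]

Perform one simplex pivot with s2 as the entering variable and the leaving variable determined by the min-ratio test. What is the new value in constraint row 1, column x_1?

3/2

Ratio test on column s2 — row 1: entry -3/2 ≤ 0; row 2: 5/1 = 5. Minimum is 5 at row 2 (x_1 leaves); pivot element 1.
Divide row 2 by 1; eliminate column s2 from the other rows.
Row 1 update in column x_1: 0 − (-3/2)·1 = 3/2.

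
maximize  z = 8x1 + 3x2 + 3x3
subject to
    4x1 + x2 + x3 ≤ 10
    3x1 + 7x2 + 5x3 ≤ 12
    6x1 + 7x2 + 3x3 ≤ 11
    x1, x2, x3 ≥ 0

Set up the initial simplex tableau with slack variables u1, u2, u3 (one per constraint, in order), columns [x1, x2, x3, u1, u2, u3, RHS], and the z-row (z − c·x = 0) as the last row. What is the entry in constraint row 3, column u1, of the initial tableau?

0

Slack u1 belongs to constraint 1; its column is the unit vector e_1, so the entry in row 3 is 0.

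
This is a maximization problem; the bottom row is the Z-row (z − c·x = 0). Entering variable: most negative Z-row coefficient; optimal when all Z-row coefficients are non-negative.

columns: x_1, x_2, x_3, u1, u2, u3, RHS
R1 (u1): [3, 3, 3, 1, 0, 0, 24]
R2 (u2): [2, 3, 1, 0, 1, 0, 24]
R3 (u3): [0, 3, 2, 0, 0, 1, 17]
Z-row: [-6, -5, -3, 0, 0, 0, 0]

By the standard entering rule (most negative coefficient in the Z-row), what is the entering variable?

x_1

Negative Z-row entries: x_1: -6, x_2: -5, x_3: -3.
The most negative is -6 in column x_1, so x_1 enters.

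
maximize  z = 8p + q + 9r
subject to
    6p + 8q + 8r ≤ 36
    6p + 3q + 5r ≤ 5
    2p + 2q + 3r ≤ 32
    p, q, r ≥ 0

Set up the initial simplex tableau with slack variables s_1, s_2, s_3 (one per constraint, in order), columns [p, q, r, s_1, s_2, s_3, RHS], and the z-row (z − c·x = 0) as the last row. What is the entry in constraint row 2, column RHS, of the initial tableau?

The RHS of constraint 2 is b_2 = 5.

5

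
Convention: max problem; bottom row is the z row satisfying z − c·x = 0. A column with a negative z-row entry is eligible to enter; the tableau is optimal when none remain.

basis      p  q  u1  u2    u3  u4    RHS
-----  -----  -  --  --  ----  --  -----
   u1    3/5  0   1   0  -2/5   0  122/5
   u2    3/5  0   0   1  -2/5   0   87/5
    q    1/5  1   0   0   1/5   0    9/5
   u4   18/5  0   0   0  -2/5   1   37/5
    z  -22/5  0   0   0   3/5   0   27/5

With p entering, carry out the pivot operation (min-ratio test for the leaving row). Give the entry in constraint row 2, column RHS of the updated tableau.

Ratio test on column p — row 1: (122/5)/(3/5) = 122/3; row 2: (87/5)/(3/5) = 29; row 3: (9/5)/(1/5) = 9; row 4: (37/5)/(18/5) = 37/18. Minimum is 37/18 at row 4 (u4 leaves); pivot element 18/5.
Divide row 4 by 18/5; eliminate column p from the other rows.
Row 2 update in column RHS: 87/5 − (3/5)·(37/18) = 97/6.

97/6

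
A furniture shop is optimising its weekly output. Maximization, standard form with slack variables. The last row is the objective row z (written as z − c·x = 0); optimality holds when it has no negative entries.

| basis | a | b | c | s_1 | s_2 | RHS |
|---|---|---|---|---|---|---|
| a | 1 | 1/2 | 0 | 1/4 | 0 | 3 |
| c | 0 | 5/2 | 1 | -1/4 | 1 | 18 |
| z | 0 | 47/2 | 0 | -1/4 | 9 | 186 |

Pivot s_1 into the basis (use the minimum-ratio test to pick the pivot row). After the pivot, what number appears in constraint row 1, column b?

Ratio test on column s_1 — row 1: 3/(1/4) = 12; row 2: entry -1/4 ≤ 0. Minimum is 12 at row 1 (a leaves); pivot element 1/4.
Divide row 1 by 1/4; eliminate column s_1 from the other rows.
In the new row 1, the b entry is the old entry divided by the pivot: (1/2)/(1/4) = 2.

2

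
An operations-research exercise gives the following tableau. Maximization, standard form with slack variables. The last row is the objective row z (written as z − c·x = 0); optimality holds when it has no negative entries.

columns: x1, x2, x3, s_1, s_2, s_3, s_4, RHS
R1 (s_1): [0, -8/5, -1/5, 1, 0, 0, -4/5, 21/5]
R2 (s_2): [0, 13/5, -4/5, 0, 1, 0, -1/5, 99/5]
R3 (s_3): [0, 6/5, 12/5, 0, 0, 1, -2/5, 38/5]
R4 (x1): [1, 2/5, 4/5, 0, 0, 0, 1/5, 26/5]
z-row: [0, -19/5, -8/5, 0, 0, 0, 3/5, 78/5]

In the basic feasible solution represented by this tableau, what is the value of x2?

0

x2 is not in the basis, so in the current basic feasible solution x2 = 0.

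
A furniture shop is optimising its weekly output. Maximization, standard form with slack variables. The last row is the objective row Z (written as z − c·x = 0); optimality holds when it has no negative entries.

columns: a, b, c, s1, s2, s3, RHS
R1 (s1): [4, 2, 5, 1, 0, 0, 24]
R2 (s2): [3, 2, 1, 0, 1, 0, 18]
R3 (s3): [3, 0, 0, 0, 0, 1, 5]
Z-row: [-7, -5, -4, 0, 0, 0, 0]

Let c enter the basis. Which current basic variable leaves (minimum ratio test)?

Column c entries and ratios — s1: 24/5 = 24/5; s2: 18/1 = 18; s3: 0 ≤ 0, skip.
Smallest ratio is 24/5 in the row of s1, so s1 leaves.

s1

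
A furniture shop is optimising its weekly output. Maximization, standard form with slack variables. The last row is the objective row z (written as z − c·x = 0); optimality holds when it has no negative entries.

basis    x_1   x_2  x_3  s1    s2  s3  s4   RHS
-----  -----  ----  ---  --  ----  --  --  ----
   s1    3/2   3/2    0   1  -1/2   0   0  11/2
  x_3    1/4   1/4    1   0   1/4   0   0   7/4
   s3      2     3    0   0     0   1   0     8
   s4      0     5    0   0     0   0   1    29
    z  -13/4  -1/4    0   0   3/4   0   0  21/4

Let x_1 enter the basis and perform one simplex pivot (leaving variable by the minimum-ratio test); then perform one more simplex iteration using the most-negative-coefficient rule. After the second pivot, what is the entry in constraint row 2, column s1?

Ratio test on column x_1 — row 1: (11/2)/(3/2) = 11/3; row 2: (7/4)/(1/4) = 7; row 3: 8/2 = 4; row 4: entry 0 ≤ 0. Minimum is 11/3 at row 1 (s1 leaves); pivot element 3/2.
Divide row 1 by 3/2; eliminate column x_1 from the other rows.
Second iteration: most negative z-row entry is -1/3 in column s2, so s2 enters.
Ratio test on column s2 — row 1: entry -1/3 ≤ 0; row 2: (5/6)/(1/3) = 5/2; row 3: (2/3)/(2/3) = 1; row 4: entry 0 ≤ 0. Minimum is 1 at row 3 (s3 leaves); pivot element 2/3.
Divide row 3 by 2/3; eliminate column s2 from the other rows.
After both pivots, the entry at constraint row 2, column s1 is 1/2.

1/2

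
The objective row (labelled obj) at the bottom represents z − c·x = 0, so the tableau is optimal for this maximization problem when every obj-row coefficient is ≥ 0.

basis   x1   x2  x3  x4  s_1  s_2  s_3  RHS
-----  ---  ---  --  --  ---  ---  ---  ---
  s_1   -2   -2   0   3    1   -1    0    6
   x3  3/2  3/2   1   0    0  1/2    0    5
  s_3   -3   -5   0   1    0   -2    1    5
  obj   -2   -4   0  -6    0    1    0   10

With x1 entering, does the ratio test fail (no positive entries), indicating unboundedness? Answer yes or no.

Column x1 has positive entries in row(s) 2, so the ratio test bounds it — not unbounded.

no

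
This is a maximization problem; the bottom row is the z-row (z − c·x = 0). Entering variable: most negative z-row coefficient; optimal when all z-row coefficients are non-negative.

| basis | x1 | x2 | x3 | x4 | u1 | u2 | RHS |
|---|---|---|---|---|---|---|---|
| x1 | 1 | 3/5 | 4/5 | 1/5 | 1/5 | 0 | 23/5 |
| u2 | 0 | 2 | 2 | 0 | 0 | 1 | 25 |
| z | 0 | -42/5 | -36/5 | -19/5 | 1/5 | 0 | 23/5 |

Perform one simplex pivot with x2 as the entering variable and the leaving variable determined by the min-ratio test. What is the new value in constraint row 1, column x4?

1/3

Ratio test on column x2 — row 1: (23/5)/(3/5) = 23/3; row 2: 25/2 = 25/2. Minimum is 23/3 at row 1 (x1 leaves); pivot element 3/5.
Divide row 1 by 3/5; eliminate column x2 from the other rows.
In the new row 1, the x4 entry is the old entry divided by the pivot: (1/5)/(3/5) = 1/3.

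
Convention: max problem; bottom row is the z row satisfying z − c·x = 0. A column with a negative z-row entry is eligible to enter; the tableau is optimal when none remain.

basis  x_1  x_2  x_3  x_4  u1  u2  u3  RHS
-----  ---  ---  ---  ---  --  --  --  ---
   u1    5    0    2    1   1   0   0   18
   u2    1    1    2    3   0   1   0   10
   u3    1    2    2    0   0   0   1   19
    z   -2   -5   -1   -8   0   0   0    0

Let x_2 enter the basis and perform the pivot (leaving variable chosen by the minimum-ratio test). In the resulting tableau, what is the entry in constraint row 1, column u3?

Ratio test on column x_2 — row 1: entry 0 ≤ 0; row 2: 10/1 = 10; row 3: 19/2 = 19/2. Minimum is 19/2 at row 3 (u3 leaves); pivot element 2.
Divide row 3 by 2; eliminate column x_2 from the other rows.
Row 1 update in column u3: 0 − 0·(1/2) = 0.

0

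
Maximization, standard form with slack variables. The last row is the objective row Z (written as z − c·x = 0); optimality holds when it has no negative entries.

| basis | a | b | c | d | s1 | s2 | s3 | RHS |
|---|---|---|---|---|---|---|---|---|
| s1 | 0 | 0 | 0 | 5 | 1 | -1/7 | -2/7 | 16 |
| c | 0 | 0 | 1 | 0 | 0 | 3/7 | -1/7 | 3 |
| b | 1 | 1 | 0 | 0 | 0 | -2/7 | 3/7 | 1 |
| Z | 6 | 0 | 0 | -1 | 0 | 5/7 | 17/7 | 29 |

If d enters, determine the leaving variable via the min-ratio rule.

s1

Column d entries and ratios — s1: 16/5 = 16/5; c: 0 ≤ 0, skip; b: 0 ≤ 0, skip.
Smallest ratio is 16/5 in the row of s1, so s1 leaves.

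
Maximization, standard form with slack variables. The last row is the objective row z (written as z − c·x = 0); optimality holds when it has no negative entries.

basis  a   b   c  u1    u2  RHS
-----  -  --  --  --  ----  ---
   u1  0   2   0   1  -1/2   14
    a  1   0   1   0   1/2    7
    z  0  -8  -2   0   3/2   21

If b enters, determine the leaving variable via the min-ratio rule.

Column b entries and ratios — u1: 14/2 = 7; a: 0 ≤ 0, skip.
Smallest ratio is 7 in the row of u1, so u1 leaves.

u1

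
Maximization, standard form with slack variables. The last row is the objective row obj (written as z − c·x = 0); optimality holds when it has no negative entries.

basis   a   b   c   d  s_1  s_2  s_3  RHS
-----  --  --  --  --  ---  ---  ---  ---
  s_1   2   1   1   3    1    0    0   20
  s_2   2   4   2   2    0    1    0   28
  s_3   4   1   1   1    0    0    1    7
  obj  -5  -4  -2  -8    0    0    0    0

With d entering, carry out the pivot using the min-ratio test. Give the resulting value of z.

Ratio test on column d — row 1: 20/3 = 20/3; row 2: 28/2 = 14; row 3: 7/1 = 7. Minimum is 20/3 at row 1 (s_1 leaves); pivot element 3.
Pivot on row 1; the obj-row RHS becomes 0 − (-8)·(20/3) = 160/3.

160/3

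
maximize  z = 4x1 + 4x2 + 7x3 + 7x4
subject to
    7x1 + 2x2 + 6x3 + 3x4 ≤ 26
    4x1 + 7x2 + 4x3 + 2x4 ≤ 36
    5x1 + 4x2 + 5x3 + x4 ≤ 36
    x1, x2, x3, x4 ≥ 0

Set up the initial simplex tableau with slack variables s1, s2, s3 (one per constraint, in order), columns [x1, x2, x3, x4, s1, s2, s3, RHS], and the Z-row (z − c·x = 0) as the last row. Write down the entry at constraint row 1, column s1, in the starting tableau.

1

Slack s1 belongs to constraint 1; its column is the unit vector e_1, so the entry in row 1 is 1.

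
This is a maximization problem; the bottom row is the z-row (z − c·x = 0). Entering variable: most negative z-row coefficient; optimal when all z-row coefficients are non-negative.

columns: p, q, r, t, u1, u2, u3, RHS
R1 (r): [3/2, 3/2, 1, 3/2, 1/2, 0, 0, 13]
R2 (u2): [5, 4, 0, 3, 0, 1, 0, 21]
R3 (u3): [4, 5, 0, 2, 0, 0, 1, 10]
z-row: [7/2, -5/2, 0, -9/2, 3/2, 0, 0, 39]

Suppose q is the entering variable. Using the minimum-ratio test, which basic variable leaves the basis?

Column q entries and ratios — r: 13/(3/2) = 26/3; u2: 21/4 = 21/4; u3: 10/5 = 2.
Smallest ratio is 2 in the row of u3, so u3 leaves.

u3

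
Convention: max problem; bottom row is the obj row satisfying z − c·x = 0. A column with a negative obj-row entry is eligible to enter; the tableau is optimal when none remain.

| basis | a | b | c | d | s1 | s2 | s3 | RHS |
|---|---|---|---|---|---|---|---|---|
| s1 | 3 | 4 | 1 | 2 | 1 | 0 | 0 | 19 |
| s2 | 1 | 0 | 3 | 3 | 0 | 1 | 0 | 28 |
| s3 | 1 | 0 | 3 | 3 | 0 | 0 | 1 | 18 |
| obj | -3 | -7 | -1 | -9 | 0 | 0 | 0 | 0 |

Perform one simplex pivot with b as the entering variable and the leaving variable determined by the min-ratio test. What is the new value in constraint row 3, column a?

Ratio test on column b — row 1: 19/4 = 19/4; row 2: entry 0 ≤ 0; row 3: entry 0 ≤ 0. Minimum is 19/4 at row 1 (s1 leaves); pivot element 4.
Divide row 1 by 4; eliminate column b from the other rows.
Row 3 update in column a: 1 − 0·(3/4) = 1.

1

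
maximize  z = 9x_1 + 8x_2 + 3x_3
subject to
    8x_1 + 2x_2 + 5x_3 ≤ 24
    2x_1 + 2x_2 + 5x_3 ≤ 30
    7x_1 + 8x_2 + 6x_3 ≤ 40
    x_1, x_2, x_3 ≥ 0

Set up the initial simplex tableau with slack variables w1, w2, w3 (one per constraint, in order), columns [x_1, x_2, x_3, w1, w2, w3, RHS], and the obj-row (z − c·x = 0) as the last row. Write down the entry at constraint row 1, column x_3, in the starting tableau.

Constraint 1 has coefficient 5 on x_3.

5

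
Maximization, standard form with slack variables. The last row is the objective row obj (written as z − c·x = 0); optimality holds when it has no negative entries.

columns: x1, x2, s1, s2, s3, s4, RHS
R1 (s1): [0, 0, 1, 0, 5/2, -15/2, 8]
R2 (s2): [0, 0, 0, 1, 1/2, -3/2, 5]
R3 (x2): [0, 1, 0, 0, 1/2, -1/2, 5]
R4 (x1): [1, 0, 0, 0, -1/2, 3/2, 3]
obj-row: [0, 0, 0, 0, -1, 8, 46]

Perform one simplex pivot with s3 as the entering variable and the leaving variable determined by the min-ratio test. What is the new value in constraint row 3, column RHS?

Ratio test on column s3 — row 1: 8/(5/2) = 16/5; row 2: 5/(1/2) = 10; row 3: 5/(1/2) = 10; row 4: entry -1/2 ≤ 0. Minimum is 16/5 at row 1 (s1 leaves); pivot element 5/2.
Divide row 1 by 5/2; eliminate column s3 from the other rows.
Row 3 update in column RHS: 5 − (1/2)·(16/5) = 17/5.

17/5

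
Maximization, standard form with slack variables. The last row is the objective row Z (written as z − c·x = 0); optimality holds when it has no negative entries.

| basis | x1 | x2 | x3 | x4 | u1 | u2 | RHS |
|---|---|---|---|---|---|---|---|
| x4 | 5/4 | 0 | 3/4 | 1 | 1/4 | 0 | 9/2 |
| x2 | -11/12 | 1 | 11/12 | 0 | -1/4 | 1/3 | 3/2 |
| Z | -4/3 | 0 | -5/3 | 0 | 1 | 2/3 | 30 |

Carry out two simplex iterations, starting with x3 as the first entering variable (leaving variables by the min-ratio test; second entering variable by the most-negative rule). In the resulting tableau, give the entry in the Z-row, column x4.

3/2

Ratio test on column x3 — row 1: (9/2)/(3/4) = 6; row 2: (3/2)/(11/12) = 18/11. Minimum is 18/11 at row 2 (x2 leaves); pivot element 11/12.
Divide row 2 by 11/12; eliminate column x3 from the other rows.
Second iteration: most negative Z-row entry is -3 in column x1, so x1 enters.
Ratio test on column x1 — row 1: (36/11)/2 = 18/11; row 2: entry -1 ≤ 0. Minimum is 18/11 at row 1 (x4 leaves); pivot element 2.
Divide row 1 by 2; eliminate column x1 from the other rows.
After both pivots, the entry at the Z-row, column x4 is 3/2.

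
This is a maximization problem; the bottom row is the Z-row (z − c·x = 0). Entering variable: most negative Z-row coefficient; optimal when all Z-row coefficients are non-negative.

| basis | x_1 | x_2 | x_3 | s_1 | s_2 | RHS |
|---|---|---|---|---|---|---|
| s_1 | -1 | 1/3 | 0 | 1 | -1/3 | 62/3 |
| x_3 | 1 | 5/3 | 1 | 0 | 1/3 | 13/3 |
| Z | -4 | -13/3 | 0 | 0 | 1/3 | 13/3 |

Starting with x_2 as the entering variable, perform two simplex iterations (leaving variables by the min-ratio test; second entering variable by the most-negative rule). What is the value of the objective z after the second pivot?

Ratio test on column x_2 — row 1: (62/3)/(1/3) = 62; row 2: (13/3)/(5/3) = 13/5. Minimum is 13/5 at row 2 (x_3 leaves); pivot element 5/3.
Pivot on row 2; the Z-row RHS becomes 13/3 − (-13/3)·(13/5) = 78/5.
Next entering variable (most negative Z-row entry -7/5): x_1.
Ratio test on column x_1 — row 1: entry -6/5 ≤ 0; row 2: (13/5)/(3/5) = 13/3. Minimum is 13/3 at row 2 (x_2 leaves); pivot element 3/5.
After the second pivot the Z-row RHS is 78/5 − (-7/5)·(13/3) = 65/3.

65/3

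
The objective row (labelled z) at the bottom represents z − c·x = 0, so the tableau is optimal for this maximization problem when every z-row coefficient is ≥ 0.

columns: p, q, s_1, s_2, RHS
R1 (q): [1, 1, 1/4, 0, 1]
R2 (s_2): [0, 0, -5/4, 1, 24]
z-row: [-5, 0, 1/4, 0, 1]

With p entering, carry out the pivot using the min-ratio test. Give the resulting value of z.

Ratio test on column p — row 1: 1/1 = 1; row 2: entry 0 ≤ 0. Minimum is 1 at row 1 (q leaves); pivot element 1.
Pivot on row 1; the z-row RHS becomes 1 − (-5)·1 = 6.

6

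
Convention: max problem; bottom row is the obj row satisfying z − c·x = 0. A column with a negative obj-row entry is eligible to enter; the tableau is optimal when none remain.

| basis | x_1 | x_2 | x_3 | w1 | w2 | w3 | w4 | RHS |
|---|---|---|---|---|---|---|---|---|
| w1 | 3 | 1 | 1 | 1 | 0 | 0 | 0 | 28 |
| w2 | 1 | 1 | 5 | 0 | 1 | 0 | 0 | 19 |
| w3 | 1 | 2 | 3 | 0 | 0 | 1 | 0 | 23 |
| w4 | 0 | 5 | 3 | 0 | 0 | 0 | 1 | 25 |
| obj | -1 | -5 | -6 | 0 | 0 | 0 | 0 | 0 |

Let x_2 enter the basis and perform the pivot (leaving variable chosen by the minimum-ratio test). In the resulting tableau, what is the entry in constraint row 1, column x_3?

Ratio test on column x_2 — row 1: 28/1 = 28; row 2: 19/1 = 19; row 3: 23/2 = 23/2; row 4: 25/5 = 5. Minimum is 5 at row 4 (w4 leaves); pivot element 5.
Divide row 4 by 5; eliminate column x_2 from the other rows.
Row 1 update in column x_3: 1 − 1·(3/5) = 2/5.

2/5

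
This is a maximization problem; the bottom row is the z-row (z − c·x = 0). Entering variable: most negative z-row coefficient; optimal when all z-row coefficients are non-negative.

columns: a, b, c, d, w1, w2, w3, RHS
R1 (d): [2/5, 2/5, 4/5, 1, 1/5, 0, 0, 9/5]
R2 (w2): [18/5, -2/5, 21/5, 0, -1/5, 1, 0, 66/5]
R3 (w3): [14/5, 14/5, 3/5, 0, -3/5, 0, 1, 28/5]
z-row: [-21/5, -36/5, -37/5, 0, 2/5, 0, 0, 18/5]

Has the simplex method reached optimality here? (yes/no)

The z-row has a negative entry -37/5 in column c, so it is not optimal.

no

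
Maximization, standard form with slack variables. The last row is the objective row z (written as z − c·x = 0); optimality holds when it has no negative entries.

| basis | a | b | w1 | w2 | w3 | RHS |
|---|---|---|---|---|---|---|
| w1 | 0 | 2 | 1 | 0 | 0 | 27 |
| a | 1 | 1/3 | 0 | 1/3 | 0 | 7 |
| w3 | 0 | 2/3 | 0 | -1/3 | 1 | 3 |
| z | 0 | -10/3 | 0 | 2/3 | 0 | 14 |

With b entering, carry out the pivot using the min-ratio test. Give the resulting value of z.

Ratio test on column b — row 1: 27/2 = 27/2; row 2: 7/(1/3) = 21; row 3: 3/(2/3) = 9/2. Minimum is 9/2 at row 3 (w3 leaves); pivot element 2/3.
Pivot on row 3; the z-row RHS becomes 14 − (-10/3)·(9/2) = 29.

29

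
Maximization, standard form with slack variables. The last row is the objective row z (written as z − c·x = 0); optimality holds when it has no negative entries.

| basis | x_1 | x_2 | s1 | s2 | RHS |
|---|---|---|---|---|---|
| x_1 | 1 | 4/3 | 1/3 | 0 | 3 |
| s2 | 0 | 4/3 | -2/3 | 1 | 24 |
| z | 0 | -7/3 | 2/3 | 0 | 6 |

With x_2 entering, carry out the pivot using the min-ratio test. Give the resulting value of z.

45/4

Ratio test on column x_2 — row 1: 3/(4/3) = 9/4; row 2: 24/(4/3) = 18. Minimum is 9/4 at row 1 (x_1 leaves); pivot element 4/3.
Pivot on row 1; the z-row RHS becomes 6 − (-7/3)·(9/4) = 45/4.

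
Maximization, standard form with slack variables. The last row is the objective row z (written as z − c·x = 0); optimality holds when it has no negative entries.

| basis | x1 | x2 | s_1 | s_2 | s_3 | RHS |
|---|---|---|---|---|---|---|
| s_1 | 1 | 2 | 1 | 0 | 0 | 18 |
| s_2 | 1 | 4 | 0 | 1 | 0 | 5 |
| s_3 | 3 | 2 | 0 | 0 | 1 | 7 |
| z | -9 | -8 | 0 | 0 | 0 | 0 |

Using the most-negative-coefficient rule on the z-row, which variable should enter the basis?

Negative z-row entries: x1: -9, x2: -8.
The most negative is -9 in column x1, so x1 enters.

x1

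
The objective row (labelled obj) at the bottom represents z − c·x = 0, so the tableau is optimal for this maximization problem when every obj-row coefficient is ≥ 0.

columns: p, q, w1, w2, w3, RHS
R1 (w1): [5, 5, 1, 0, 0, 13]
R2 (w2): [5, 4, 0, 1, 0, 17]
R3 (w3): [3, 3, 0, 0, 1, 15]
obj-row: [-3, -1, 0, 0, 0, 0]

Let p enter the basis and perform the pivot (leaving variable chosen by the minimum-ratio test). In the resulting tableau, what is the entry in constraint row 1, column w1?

Ratio test on column p — row 1: 13/5 = 13/5; row 2: 17/5 = 17/5; row 3: 15/3 = 5. Minimum is 13/5 at row 1 (w1 leaves); pivot element 5.
Divide row 1 by 5; eliminate column p from the other rows.
In the new row 1, the w1 entry is the old entry divided by the pivot: 1/5 = 1/5.

1/5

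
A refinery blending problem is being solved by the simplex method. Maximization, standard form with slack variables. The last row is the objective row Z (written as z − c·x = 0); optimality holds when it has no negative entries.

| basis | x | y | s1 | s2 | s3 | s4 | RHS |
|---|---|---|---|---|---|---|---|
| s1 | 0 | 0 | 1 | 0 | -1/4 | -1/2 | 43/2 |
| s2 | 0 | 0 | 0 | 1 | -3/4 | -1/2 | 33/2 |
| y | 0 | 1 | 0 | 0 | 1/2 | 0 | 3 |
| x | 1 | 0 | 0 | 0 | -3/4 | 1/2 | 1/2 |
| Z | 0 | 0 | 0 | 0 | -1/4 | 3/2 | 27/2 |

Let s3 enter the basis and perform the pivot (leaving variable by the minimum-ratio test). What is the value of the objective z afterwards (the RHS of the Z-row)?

Ratio test on column s3 — row 1: entry -1/4 ≤ 0; row 2: entry -3/4 ≤ 0; row 3: 3/(1/2) = 6; row 4: entry -3/4 ≤ 0. Minimum is 6 at row 3 (y leaves); pivot element 1/2.
Pivot on row 3; the Z-row RHS becomes 27/2 − (-1/4)·6 = 15.

15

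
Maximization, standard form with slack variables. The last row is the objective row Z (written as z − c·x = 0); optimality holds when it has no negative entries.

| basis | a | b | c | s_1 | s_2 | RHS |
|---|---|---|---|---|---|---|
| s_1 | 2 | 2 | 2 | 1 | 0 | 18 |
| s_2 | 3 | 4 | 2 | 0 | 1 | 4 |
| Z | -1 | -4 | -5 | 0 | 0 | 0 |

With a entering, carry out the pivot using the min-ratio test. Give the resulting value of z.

Ratio test on column a — row 1: 18/2 = 9; row 2: 4/3 = 4/3. Minimum is 4/3 at row 2 (s_2 leaves); pivot element 3.
Pivot on row 2; the Z-row RHS becomes 0 − (-1)·(4/3) = 4/3.

4/3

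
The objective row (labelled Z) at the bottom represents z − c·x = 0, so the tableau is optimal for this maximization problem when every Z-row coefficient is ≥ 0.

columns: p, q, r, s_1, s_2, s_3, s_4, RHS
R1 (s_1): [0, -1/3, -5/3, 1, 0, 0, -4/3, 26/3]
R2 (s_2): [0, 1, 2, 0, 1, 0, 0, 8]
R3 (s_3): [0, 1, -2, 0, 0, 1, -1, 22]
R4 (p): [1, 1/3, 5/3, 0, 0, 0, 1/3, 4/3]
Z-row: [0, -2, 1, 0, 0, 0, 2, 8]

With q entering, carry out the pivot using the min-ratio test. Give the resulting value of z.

Ratio test on column q — row 1: entry -1/3 ≤ 0; row 2: 8/1 = 8; row 3: 22/1 = 22; row 4: (4/3)/(1/3) = 4. Minimum is 4 at row 4 (p leaves); pivot element 1/3.
Pivot on row 4; the Z-row RHS becomes 8 − (-2)·4 = 16.

16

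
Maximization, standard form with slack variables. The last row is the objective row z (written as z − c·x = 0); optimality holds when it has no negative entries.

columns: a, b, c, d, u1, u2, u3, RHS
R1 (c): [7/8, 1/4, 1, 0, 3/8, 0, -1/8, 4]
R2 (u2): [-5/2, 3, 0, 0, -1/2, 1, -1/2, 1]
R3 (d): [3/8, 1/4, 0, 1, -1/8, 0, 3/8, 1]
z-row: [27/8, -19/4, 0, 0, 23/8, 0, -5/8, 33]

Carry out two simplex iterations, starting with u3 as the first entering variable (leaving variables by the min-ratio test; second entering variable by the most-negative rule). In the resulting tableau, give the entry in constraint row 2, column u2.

Ratio test on column u3 — row 1: entry -1/8 ≤ 0; row 2: entry -1/2 ≤ 0; row 3: 1/(3/8) = 8/3. Minimum is 8/3 at row 3 (d leaves); pivot element 3/8.
Divide row 3 by 3/8; eliminate column u3 from the other rows.
Second iteration: most negative z-row entry is -13/3 in column b, so b enters.
Ratio test on column b — row 1: (13/3)/(1/3) = 13; row 2: (7/3)/(10/3) = 7/10; row 3: (8/3)/(2/3) = 4. Minimum is 7/10 at row 2 (u2 leaves); pivot element 10/3.
Divide row 2 by 10/3; eliminate column b from the other rows.
After both pivots, the entry at constraint row 2, column u2 is 3/10.

3/10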